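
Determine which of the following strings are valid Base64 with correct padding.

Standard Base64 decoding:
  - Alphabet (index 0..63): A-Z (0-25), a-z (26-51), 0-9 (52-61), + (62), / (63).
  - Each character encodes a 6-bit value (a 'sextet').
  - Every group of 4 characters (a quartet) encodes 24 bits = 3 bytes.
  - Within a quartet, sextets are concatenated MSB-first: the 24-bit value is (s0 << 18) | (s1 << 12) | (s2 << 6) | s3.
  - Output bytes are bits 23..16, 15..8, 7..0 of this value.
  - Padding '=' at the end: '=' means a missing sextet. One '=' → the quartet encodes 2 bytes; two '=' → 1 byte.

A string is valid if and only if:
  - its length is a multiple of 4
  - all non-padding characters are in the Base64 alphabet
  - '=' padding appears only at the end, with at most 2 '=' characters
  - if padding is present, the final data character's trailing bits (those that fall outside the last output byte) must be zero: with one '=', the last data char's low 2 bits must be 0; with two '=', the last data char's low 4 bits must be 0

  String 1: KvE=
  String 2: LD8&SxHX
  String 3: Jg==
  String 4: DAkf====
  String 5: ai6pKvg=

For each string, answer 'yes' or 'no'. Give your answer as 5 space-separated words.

String 1: 'KvE=' → valid
String 2: 'LD8&SxHX' → invalid (bad char(s): ['&'])
String 3: 'Jg==' → valid
String 4: 'DAkf====' → invalid (4 pad chars (max 2))
String 5: 'ai6pKvg=' → valid

Answer: yes no yes no yes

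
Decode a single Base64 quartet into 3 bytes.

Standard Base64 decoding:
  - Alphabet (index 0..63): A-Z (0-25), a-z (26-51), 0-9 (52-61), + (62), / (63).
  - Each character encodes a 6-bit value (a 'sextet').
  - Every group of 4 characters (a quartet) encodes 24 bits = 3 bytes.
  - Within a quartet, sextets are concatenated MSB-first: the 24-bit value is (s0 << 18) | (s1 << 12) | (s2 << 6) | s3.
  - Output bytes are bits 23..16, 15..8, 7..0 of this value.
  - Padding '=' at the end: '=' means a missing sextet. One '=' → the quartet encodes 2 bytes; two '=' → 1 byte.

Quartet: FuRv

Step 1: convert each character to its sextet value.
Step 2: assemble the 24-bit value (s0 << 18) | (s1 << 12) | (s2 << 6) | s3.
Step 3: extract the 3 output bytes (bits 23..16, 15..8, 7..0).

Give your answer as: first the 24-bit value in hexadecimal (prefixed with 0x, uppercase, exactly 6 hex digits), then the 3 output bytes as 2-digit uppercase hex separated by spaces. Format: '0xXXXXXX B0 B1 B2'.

Answer: 0x16E46F 16 E4 6F

Derivation:
Sextets: F=5, u=46, R=17, v=47
24-bit: (5<<18) | (46<<12) | (17<<6) | 47
      = 0x140000 | 0x02E000 | 0x000440 | 0x00002F
      = 0x16E46F
Bytes: (v>>16)&0xFF=16, (v>>8)&0xFF=E4, v&0xFF=6F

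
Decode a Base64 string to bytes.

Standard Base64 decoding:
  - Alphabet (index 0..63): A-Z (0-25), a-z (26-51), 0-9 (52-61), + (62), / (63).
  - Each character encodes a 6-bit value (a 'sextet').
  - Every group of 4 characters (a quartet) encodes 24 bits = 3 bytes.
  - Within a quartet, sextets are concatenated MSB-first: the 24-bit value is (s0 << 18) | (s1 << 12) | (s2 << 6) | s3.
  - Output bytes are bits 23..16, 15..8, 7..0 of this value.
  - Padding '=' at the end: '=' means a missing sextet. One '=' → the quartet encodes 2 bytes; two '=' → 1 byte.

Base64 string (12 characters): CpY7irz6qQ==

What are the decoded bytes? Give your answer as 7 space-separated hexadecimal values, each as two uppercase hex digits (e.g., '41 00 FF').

After char 0 ('C'=2): chars_in_quartet=1 acc=0x2 bytes_emitted=0
After char 1 ('p'=41): chars_in_quartet=2 acc=0xA9 bytes_emitted=0
After char 2 ('Y'=24): chars_in_quartet=3 acc=0x2A58 bytes_emitted=0
After char 3 ('7'=59): chars_in_quartet=4 acc=0xA963B -> emit 0A 96 3B, reset; bytes_emitted=3
After char 4 ('i'=34): chars_in_quartet=1 acc=0x22 bytes_emitted=3
After char 5 ('r'=43): chars_in_quartet=2 acc=0x8AB bytes_emitted=3
After char 6 ('z'=51): chars_in_quartet=3 acc=0x22AF3 bytes_emitted=3
After char 7 ('6'=58): chars_in_quartet=4 acc=0x8ABCFA -> emit 8A BC FA, reset; bytes_emitted=6
After char 8 ('q'=42): chars_in_quartet=1 acc=0x2A bytes_emitted=6
After char 9 ('Q'=16): chars_in_quartet=2 acc=0xA90 bytes_emitted=6
Padding '==': partial quartet acc=0xA90 -> emit A9; bytes_emitted=7

Answer: 0A 96 3B 8A BC FA A9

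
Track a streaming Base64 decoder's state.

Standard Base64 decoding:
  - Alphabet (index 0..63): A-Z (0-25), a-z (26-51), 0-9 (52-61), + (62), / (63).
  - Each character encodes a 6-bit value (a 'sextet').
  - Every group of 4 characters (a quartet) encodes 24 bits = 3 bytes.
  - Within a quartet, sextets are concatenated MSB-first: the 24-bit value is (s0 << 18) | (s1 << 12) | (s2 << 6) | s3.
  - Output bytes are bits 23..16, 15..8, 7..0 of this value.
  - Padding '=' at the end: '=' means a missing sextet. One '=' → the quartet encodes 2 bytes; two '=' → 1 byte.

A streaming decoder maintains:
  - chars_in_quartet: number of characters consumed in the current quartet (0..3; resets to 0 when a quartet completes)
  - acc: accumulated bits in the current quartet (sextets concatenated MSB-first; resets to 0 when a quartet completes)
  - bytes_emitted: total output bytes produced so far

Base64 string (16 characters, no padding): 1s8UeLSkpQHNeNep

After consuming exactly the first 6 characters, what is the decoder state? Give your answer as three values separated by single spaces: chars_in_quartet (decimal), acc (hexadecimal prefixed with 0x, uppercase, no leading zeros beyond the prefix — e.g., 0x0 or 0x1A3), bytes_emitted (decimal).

After char 0 ('1'=53): chars_in_quartet=1 acc=0x35 bytes_emitted=0
After char 1 ('s'=44): chars_in_quartet=2 acc=0xD6C bytes_emitted=0
After char 2 ('8'=60): chars_in_quartet=3 acc=0x35B3C bytes_emitted=0
After char 3 ('U'=20): chars_in_quartet=4 acc=0xD6CF14 -> emit D6 CF 14, reset; bytes_emitted=3
After char 4 ('e'=30): chars_in_quartet=1 acc=0x1E bytes_emitted=3
After char 5 ('L'=11): chars_in_quartet=2 acc=0x78B bytes_emitted=3

Answer: 2 0x78B 3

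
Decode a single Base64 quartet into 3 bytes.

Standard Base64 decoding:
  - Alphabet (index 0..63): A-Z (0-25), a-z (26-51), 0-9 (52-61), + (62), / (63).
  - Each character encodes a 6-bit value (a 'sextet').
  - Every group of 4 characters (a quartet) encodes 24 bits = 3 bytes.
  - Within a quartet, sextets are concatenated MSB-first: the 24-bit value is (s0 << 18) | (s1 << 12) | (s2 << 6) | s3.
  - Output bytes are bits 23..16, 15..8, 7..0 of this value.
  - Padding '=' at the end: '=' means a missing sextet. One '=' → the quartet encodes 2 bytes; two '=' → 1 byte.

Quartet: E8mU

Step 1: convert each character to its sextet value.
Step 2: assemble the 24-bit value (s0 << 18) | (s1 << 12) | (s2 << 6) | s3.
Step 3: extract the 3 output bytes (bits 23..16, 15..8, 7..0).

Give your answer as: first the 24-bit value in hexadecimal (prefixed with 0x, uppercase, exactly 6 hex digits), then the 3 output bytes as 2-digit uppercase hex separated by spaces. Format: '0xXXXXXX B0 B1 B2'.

Sextets: E=4, 8=60, m=38, U=20
24-bit: (4<<18) | (60<<12) | (38<<6) | 20
      = 0x100000 | 0x03C000 | 0x000980 | 0x000014
      = 0x13C994
Bytes: (v>>16)&0xFF=13, (v>>8)&0xFF=C9, v&0xFF=94

Answer: 0x13C994 13 C9 94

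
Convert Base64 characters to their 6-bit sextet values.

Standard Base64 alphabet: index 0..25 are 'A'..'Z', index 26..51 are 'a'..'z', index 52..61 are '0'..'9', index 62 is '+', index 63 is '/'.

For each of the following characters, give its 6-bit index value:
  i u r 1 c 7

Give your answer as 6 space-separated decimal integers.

Answer: 34 46 43 53 28 59

Derivation:
'i': a..z range, 26 + ord('i') − ord('a') = 34
'u': a..z range, 26 + ord('u') − ord('a') = 46
'r': a..z range, 26 + ord('r') − ord('a') = 43
'1': 0..9 range, 52 + ord('1') − ord('0') = 53
'c': a..z range, 26 + ord('c') − ord('a') = 28
'7': 0..9 range, 52 + ord('7') − ord('0') = 59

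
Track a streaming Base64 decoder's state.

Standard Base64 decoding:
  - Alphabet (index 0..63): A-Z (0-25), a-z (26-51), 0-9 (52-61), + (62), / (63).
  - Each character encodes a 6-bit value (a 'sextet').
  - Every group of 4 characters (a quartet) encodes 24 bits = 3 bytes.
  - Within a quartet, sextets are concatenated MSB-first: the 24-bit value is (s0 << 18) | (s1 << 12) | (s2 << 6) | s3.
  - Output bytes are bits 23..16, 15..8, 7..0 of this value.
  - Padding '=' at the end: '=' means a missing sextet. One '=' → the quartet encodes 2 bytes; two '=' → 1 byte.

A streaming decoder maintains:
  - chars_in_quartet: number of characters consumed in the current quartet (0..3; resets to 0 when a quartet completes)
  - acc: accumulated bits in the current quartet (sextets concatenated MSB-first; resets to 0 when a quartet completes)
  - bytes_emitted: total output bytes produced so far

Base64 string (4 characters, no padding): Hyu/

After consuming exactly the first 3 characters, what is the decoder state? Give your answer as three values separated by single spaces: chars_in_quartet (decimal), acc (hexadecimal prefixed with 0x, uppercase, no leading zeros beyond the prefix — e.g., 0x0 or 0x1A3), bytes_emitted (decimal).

After char 0 ('H'=7): chars_in_quartet=1 acc=0x7 bytes_emitted=0
After char 1 ('y'=50): chars_in_quartet=2 acc=0x1F2 bytes_emitted=0
After char 2 ('u'=46): chars_in_quartet=3 acc=0x7CAE bytes_emitted=0

Answer: 3 0x7CAE 0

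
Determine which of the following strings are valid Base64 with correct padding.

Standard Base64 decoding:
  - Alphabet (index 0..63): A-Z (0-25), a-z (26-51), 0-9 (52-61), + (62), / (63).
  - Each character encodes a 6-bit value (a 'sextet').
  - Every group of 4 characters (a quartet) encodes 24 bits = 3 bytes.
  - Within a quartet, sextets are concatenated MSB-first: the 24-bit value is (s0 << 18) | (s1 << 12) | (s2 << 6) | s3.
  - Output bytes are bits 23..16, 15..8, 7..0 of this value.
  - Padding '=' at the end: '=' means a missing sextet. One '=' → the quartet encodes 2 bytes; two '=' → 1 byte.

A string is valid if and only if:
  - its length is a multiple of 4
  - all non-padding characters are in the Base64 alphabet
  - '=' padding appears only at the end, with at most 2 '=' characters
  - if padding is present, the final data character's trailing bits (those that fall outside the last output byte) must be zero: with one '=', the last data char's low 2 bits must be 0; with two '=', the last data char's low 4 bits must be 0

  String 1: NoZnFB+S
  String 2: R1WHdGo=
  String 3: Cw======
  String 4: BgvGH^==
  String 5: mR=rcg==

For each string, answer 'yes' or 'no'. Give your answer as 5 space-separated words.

Answer: yes yes no no no

Derivation:
String 1: 'NoZnFB+S' → valid
String 2: 'R1WHdGo=' → valid
String 3: 'Cw======' → invalid (6 pad chars (max 2))
String 4: 'BgvGH^==' → invalid (bad char(s): ['^'])
String 5: 'mR=rcg==' → invalid (bad char(s): ['=']; '=' in middle)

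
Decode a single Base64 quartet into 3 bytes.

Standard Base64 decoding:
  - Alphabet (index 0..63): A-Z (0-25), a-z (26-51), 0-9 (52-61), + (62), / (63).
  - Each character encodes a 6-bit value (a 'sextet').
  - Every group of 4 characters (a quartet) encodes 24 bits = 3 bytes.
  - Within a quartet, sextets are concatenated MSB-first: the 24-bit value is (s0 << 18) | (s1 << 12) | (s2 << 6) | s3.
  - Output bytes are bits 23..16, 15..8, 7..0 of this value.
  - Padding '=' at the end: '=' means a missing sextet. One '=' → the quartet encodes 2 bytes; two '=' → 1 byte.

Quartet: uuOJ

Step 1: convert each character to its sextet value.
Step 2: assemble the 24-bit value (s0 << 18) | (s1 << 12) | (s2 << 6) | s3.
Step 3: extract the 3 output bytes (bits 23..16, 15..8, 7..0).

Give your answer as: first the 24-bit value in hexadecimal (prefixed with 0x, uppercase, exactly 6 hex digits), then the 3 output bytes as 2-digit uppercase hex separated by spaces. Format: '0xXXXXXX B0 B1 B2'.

Sextets: u=46, u=46, O=14, J=9
24-bit: (46<<18) | (46<<12) | (14<<6) | 9
      = 0xB80000 | 0x02E000 | 0x000380 | 0x000009
      = 0xBAE389
Bytes: (v>>16)&0xFF=BA, (v>>8)&0xFF=E3, v&0xFF=89

Answer: 0xBAE389 BA E3 89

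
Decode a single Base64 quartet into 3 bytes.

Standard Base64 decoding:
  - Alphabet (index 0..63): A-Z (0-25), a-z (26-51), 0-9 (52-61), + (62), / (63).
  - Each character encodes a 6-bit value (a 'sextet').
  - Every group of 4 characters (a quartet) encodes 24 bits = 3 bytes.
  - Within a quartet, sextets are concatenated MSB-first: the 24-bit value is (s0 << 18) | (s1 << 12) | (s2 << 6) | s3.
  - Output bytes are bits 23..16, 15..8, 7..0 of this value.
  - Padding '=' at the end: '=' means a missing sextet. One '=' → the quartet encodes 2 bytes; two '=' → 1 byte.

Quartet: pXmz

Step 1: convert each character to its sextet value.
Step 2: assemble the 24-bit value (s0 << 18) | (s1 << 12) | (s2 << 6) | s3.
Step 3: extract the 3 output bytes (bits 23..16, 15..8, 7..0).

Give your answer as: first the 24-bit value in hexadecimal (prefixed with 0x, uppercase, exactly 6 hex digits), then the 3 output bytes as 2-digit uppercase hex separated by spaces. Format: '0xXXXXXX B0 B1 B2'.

Answer: 0xA579B3 A5 79 B3

Derivation:
Sextets: p=41, X=23, m=38, z=51
24-bit: (41<<18) | (23<<12) | (38<<6) | 51
      = 0xA40000 | 0x017000 | 0x000980 | 0x000033
      = 0xA579B3
Bytes: (v>>16)&0xFF=A5, (v>>8)&0xFF=79, v&0xFF=B3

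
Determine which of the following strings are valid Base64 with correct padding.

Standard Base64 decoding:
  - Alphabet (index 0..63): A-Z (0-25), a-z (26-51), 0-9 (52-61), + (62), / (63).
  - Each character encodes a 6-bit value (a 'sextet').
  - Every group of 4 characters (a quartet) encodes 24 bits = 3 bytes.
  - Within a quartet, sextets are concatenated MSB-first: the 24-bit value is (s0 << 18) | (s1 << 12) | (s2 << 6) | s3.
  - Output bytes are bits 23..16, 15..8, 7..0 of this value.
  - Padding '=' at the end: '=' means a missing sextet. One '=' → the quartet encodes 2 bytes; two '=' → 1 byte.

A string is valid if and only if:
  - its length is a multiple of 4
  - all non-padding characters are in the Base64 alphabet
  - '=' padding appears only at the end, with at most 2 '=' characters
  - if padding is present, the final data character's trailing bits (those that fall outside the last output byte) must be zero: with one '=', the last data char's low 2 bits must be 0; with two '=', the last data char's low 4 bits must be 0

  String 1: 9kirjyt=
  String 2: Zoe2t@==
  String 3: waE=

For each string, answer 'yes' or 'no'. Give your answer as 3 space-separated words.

Answer: no no yes

Derivation:
String 1: '9kirjyt=' → invalid (bad trailing bits)
String 2: 'Zoe2t@==' → invalid (bad char(s): ['@'])
String 3: 'waE=' → valid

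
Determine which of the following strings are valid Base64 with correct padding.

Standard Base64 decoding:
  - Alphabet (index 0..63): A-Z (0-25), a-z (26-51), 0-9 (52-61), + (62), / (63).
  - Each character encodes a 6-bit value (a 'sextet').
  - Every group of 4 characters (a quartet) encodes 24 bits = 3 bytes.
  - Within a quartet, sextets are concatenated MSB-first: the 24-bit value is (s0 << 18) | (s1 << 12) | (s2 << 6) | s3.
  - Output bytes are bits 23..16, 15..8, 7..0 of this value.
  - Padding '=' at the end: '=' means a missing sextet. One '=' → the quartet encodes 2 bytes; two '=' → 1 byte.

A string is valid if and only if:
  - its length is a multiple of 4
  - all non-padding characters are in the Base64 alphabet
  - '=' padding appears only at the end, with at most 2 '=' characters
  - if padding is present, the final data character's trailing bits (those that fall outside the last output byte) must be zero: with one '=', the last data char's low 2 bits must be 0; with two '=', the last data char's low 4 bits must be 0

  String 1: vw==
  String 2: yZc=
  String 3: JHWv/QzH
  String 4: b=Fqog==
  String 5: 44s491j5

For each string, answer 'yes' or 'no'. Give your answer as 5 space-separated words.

String 1: 'vw==' → valid
String 2: 'yZc=' → valid
String 3: 'JHWv/QzH' → valid
String 4: 'b=Fqog==' → invalid (bad char(s): ['=']; '=' in middle)
String 5: '44s491j5' → valid

Answer: yes yes yes no yes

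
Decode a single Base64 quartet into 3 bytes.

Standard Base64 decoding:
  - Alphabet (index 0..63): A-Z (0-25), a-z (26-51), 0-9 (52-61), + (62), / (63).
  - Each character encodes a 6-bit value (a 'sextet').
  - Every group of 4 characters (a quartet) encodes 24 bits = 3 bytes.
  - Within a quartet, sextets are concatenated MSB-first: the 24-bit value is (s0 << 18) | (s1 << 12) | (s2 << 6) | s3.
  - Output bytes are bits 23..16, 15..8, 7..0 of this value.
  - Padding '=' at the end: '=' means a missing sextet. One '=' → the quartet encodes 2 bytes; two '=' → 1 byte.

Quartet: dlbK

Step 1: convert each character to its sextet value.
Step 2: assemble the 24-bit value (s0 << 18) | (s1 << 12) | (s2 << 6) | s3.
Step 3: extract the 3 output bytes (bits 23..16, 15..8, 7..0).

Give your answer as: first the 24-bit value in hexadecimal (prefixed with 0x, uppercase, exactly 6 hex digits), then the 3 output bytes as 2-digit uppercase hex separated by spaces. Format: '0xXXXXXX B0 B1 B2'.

Sextets: d=29, l=37, b=27, K=10
24-bit: (29<<18) | (37<<12) | (27<<6) | 10
      = 0x740000 | 0x025000 | 0x0006C0 | 0x00000A
      = 0x7656CA
Bytes: (v>>16)&0xFF=76, (v>>8)&0xFF=56, v&0xFF=CA

Answer: 0x7656CA 76 56 CA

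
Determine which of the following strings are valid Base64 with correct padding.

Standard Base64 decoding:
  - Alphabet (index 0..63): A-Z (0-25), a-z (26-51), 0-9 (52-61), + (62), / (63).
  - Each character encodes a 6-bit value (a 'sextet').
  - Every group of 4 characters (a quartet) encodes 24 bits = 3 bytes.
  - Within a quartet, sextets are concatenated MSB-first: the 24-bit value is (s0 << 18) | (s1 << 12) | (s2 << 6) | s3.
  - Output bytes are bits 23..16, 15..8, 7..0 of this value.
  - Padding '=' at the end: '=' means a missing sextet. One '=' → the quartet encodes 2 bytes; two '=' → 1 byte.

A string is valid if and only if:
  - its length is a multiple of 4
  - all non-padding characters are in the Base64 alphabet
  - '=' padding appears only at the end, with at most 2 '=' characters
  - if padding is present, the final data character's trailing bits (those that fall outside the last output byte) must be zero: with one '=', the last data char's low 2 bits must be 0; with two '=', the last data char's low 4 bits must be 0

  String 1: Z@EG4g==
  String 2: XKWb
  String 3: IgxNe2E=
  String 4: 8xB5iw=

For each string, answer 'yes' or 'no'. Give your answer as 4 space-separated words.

String 1: 'Z@EG4g==' → invalid (bad char(s): ['@'])
String 2: 'XKWb' → valid
String 3: 'IgxNe2E=' → valid
String 4: '8xB5iw=' → invalid (len=7 not mult of 4)

Answer: no yes yes no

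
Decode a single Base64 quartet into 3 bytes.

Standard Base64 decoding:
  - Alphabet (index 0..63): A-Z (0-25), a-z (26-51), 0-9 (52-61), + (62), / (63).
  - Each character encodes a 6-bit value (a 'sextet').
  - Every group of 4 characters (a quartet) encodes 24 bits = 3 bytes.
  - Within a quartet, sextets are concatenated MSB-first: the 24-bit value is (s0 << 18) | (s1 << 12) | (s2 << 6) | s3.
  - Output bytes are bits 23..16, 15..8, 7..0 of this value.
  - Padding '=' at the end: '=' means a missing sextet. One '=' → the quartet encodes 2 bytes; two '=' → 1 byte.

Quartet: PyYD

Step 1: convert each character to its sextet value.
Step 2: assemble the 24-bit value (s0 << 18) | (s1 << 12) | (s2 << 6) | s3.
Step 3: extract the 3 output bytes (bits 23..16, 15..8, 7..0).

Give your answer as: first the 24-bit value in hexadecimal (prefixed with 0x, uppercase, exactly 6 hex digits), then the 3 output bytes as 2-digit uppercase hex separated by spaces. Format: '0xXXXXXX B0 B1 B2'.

Sextets: P=15, y=50, Y=24, D=3
24-bit: (15<<18) | (50<<12) | (24<<6) | 3
      = 0x3C0000 | 0x032000 | 0x000600 | 0x000003
      = 0x3F2603
Bytes: (v>>16)&0xFF=3F, (v>>8)&0xFF=26, v&0xFF=03

Answer: 0x3F2603 3F 26 03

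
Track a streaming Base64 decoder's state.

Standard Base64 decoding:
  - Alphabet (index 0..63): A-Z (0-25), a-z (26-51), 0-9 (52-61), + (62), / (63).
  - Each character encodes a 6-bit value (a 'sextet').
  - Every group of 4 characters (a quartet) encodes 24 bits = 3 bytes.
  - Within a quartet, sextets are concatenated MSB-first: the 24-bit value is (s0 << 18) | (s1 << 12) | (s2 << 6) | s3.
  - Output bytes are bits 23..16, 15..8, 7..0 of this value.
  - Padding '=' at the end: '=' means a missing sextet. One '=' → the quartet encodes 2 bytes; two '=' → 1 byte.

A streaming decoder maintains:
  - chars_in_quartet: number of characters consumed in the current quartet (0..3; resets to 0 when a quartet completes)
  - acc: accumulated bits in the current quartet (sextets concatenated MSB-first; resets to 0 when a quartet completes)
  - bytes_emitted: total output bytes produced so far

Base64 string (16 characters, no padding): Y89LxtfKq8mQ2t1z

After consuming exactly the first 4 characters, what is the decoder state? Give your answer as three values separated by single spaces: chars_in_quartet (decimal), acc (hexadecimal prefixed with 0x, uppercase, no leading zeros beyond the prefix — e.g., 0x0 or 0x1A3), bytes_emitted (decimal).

After char 0 ('Y'=24): chars_in_quartet=1 acc=0x18 bytes_emitted=0
After char 1 ('8'=60): chars_in_quartet=2 acc=0x63C bytes_emitted=0
After char 2 ('9'=61): chars_in_quartet=3 acc=0x18F3D bytes_emitted=0
After char 3 ('L'=11): chars_in_quartet=4 acc=0x63CF4B -> emit 63 CF 4B, reset; bytes_emitted=3

Answer: 0 0x0 3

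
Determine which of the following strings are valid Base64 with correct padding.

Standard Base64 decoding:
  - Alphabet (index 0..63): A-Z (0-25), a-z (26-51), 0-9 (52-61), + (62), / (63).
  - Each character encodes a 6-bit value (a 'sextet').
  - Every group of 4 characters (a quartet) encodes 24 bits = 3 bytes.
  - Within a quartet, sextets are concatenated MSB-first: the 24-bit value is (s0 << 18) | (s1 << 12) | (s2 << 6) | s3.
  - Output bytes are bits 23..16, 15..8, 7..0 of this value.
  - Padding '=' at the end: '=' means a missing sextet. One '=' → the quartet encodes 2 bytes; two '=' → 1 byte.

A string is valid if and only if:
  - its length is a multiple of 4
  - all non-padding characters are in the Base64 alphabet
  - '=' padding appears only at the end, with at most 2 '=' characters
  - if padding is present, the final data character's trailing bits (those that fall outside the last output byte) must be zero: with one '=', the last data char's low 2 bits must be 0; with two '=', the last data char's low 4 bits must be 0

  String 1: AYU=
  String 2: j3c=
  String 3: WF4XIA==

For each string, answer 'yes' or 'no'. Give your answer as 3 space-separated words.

Answer: yes yes yes

Derivation:
String 1: 'AYU=' → valid
String 2: 'j3c=' → valid
String 3: 'WF4XIA==' → valid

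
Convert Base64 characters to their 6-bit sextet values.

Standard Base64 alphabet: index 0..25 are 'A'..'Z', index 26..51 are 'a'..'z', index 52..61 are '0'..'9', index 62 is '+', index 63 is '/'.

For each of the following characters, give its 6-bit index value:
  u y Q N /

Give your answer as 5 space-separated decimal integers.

Answer: 46 50 16 13 63

Derivation:
'u': a..z range, 26 + ord('u') − ord('a') = 46
'y': a..z range, 26 + ord('y') − ord('a') = 50
'Q': A..Z range, ord('Q') − ord('A') = 16
'N': A..Z range, ord('N') − ord('A') = 13
'/': index 63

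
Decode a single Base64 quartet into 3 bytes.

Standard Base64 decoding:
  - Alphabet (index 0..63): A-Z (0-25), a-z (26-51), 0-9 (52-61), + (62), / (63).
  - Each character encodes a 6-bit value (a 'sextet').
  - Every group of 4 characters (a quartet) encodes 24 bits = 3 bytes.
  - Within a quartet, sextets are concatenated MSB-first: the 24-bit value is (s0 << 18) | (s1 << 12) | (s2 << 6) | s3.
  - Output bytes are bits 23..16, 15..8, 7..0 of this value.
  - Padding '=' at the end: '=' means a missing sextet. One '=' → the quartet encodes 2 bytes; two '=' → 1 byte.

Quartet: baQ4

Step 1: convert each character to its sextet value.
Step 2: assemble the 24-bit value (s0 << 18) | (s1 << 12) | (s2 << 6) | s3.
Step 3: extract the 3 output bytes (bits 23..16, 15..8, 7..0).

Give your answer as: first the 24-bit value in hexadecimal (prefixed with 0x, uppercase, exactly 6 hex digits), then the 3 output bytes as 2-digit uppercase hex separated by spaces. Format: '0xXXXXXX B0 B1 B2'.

Answer: 0x6DA438 6D A4 38

Derivation:
Sextets: b=27, a=26, Q=16, 4=56
24-bit: (27<<18) | (26<<12) | (16<<6) | 56
      = 0x6C0000 | 0x01A000 | 0x000400 | 0x000038
      = 0x6DA438
Bytes: (v>>16)&0xFF=6D, (v>>8)&0xFF=A4, v&0xFF=38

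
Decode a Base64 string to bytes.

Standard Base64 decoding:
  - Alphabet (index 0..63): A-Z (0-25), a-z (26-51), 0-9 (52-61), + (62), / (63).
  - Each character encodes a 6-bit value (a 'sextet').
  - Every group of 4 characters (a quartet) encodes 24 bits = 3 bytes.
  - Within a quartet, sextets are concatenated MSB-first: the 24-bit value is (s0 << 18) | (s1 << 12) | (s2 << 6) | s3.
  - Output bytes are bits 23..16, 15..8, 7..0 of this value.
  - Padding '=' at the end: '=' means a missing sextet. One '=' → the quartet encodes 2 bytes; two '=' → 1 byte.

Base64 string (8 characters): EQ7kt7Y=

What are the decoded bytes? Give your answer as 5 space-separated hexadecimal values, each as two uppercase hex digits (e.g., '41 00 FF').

Answer: 11 0E E4 B7 B6

Derivation:
After char 0 ('E'=4): chars_in_quartet=1 acc=0x4 bytes_emitted=0
After char 1 ('Q'=16): chars_in_quartet=2 acc=0x110 bytes_emitted=0
After char 2 ('7'=59): chars_in_quartet=3 acc=0x443B bytes_emitted=0
After char 3 ('k'=36): chars_in_quartet=4 acc=0x110EE4 -> emit 11 0E E4, reset; bytes_emitted=3
After char 4 ('t'=45): chars_in_quartet=1 acc=0x2D bytes_emitted=3
After char 5 ('7'=59): chars_in_quartet=2 acc=0xB7B bytes_emitted=3
After char 6 ('Y'=24): chars_in_quartet=3 acc=0x2DED8 bytes_emitted=3
Padding '=': partial quartet acc=0x2DED8 -> emit B7 B6; bytes_emitted=5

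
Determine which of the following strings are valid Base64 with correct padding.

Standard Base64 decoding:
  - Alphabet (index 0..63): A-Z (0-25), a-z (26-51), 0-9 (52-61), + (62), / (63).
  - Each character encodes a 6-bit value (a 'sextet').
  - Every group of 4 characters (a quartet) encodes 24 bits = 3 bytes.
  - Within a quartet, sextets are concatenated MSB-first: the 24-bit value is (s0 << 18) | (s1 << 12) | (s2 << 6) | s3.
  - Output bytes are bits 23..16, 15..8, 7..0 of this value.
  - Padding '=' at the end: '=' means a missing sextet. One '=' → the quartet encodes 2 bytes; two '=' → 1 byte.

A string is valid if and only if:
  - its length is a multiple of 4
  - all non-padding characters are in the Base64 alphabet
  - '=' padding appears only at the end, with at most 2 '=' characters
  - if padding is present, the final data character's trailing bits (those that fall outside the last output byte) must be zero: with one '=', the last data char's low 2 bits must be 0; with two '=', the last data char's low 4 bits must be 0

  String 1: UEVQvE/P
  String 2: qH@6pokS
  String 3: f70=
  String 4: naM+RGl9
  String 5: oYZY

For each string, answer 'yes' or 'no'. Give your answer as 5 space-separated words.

String 1: 'UEVQvE/P' → valid
String 2: 'qH@6pokS' → invalid (bad char(s): ['@'])
String 3: 'f70=' → valid
String 4: 'naM+RGl9' → valid
String 5: 'oYZY' → valid

Answer: yes no yes yes yes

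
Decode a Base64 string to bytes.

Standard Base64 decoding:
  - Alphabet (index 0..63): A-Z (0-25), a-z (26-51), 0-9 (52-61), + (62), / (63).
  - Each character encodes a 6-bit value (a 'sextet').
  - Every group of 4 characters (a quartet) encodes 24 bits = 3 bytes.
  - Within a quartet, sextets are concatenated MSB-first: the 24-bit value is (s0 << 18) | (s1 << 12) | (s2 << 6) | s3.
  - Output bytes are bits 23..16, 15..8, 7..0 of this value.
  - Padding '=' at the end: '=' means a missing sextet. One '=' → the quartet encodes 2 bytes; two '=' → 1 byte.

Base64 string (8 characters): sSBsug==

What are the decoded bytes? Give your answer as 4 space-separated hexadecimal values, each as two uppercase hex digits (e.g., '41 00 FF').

Answer: B1 20 6C BA

Derivation:
After char 0 ('s'=44): chars_in_quartet=1 acc=0x2C bytes_emitted=0
After char 1 ('S'=18): chars_in_quartet=2 acc=0xB12 bytes_emitted=0
After char 2 ('B'=1): chars_in_quartet=3 acc=0x2C481 bytes_emitted=0
After char 3 ('s'=44): chars_in_quartet=4 acc=0xB1206C -> emit B1 20 6C, reset; bytes_emitted=3
After char 4 ('u'=46): chars_in_quartet=1 acc=0x2E bytes_emitted=3
After char 5 ('g'=32): chars_in_quartet=2 acc=0xBA0 bytes_emitted=3
Padding '==': partial quartet acc=0xBA0 -> emit BA; bytes_emitted=4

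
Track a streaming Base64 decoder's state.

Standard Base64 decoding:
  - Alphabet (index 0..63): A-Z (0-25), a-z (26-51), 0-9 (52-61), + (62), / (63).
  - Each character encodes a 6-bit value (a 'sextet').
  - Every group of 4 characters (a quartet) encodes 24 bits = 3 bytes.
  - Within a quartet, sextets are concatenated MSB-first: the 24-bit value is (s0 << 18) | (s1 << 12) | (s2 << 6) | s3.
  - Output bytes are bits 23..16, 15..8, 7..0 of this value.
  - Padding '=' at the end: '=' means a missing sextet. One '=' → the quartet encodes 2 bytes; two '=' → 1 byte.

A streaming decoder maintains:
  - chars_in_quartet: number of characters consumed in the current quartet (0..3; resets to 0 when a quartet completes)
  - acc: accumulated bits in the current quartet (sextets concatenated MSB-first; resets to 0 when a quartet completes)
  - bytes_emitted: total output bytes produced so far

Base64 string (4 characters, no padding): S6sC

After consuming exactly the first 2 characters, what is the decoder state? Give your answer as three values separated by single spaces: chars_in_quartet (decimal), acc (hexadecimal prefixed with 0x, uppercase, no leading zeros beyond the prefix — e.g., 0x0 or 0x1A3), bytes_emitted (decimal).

After char 0 ('S'=18): chars_in_quartet=1 acc=0x12 bytes_emitted=0
After char 1 ('6'=58): chars_in_quartet=2 acc=0x4BA bytes_emitted=0

Answer: 2 0x4BA 0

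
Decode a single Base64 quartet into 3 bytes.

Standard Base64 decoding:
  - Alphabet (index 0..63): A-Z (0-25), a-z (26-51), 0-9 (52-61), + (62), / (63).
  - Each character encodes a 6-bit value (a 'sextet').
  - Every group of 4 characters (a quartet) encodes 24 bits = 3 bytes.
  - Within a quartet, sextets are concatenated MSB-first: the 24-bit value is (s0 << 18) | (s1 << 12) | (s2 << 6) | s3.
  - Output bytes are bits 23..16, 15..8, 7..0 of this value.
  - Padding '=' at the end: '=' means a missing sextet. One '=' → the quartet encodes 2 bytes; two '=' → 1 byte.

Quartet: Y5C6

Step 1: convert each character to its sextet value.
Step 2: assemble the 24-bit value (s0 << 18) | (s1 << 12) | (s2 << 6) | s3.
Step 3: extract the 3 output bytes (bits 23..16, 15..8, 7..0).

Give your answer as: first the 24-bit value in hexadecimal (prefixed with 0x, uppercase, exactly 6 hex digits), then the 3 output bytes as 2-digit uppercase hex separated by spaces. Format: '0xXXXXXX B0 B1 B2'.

Sextets: Y=24, 5=57, C=2, 6=58
24-bit: (24<<18) | (57<<12) | (2<<6) | 58
      = 0x600000 | 0x039000 | 0x000080 | 0x00003A
      = 0x6390BA
Bytes: (v>>16)&0xFF=63, (v>>8)&0xFF=90, v&0xFF=BA

Answer: 0x6390BA 63 90 BA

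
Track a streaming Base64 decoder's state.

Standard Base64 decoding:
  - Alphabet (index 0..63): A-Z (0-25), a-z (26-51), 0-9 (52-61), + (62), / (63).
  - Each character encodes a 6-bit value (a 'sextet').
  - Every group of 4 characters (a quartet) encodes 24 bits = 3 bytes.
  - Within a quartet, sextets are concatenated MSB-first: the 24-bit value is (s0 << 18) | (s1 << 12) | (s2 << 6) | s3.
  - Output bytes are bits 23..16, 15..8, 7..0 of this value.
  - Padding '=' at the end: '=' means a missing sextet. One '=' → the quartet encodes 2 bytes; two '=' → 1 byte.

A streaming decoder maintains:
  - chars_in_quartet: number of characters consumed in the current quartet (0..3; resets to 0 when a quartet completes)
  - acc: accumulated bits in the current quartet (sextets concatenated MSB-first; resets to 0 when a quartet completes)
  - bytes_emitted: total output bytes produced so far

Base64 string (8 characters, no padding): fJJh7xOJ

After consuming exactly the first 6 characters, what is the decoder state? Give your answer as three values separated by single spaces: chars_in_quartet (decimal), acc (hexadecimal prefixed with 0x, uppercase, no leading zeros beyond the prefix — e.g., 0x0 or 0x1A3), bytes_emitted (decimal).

Answer: 2 0xEF1 3

Derivation:
After char 0 ('f'=31): chars_in_quartet=1 acc=0x1F bytes_emitted=0
After char 1 ('J'=9): chars_in_quartet=2 acc=0x7C9 bytes_emitted=0
After char 2 ('J'=9): chars_in_quartet=3 acc=0x1F249 bytes_emitted=0
After char 3 ('h'=33): chars_in_quartet=4 acc=0x7C9261 -> emit 7C 92 61, reset; bytes_emitted=3
After char 4 ('7'=59): chars_in_quartet=1 acc=0x3B bytes_emitted=3
After char 5 ('x'=49): chars_in_quartet=2 acc=0xEF1 bytes_emitted=3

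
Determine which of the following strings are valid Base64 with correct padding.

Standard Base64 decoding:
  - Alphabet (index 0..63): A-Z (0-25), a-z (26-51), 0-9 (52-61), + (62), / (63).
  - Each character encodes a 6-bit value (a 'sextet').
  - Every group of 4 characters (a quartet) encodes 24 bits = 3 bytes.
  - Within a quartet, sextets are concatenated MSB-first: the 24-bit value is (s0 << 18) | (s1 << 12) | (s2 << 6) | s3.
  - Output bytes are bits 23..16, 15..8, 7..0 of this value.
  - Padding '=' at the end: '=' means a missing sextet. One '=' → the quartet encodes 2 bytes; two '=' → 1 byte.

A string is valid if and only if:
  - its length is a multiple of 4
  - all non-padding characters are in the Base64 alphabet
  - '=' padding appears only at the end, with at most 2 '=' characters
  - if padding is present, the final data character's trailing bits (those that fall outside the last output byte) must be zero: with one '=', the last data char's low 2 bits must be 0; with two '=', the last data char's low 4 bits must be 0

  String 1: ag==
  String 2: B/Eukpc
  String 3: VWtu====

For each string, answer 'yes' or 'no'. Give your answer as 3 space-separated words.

Answer: yes no no

Derivation:
String 1: 'ag==' → valid
String 2: 'B/Eukpc' → invalid (len=7 not mult of 4)
String 3: 'VWtu====' → invalid (4 pad chars (max 2))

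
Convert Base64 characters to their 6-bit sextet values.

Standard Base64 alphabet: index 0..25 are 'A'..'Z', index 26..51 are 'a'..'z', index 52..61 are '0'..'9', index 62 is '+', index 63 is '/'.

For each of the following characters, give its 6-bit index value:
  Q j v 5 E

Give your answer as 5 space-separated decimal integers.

Answer: 16 35 47 57 4

Derivation:
'Q': A..Z range, ord('Q') − ord('A') = 16
'j': a..z range, 26 + ord('j') − ord('a') = 35
'v': a..z range, 26 + ord('v') − ord('a') = 47
'5': 0..9 range, 52 + ord('5') − ord('0') = 57
'E': A..Z range, ord('E') − ord('A') = 4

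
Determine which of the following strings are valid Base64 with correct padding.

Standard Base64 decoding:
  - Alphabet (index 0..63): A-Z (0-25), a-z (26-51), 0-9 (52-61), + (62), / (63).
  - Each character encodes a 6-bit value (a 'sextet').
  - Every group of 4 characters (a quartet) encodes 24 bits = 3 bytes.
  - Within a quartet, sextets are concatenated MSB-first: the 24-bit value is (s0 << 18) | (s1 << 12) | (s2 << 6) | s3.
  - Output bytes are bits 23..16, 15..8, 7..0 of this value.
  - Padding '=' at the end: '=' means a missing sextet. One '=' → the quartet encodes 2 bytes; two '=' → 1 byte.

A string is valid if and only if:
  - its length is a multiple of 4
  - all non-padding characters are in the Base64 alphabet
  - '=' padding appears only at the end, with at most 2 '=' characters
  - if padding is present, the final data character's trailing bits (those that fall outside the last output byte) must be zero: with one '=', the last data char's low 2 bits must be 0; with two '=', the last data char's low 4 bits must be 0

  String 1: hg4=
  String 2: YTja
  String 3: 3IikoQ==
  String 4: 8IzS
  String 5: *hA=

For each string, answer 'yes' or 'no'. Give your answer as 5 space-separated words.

String 1: 'hg4=' → valid
String 2: 'YTja' → valid
String 3: '3IikoQ==' → valid
String 4: '8IzS' → valid
String 5: '*hA=' → invalid (bad char(s): ['*'])

Answer: yes yes yes yes no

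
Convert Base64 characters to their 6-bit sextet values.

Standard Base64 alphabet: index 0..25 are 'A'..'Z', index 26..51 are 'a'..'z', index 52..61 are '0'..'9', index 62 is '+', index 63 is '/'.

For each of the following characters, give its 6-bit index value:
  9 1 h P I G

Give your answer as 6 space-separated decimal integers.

Answer: 61 53 33 15 8 6

Derivation:
'9': 0..9 range, 52 + ord('9') − ord('0') = 61
'1': 0..9 range, 52 + ord('1') − ord('0') = 53
'h': a..z range, 26 + ord('h') − ord('a') = 33
'P': A..Z range, ord('P') − ord('A') = 15
'I': A..Z range, ord('I') − ord('A') = 8
'G': A..Z range, ord('G') − ord('A') = 6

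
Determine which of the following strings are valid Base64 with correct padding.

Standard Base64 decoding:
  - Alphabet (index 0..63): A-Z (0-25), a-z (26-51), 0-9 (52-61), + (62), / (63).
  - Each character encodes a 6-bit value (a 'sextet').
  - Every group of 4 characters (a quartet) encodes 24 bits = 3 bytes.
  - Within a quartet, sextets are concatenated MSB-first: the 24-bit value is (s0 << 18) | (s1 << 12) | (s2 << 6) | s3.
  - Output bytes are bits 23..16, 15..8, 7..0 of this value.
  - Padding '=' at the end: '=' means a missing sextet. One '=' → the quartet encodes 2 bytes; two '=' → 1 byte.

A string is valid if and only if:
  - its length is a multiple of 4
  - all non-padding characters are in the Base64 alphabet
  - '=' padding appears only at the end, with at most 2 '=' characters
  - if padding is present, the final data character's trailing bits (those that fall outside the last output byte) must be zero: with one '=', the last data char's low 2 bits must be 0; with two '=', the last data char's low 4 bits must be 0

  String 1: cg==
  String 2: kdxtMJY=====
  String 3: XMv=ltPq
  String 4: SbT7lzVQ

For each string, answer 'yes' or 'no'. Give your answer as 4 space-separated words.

String 1: 'cg==' → valid
String 2: 'kdxtMJY=====' → invalid (5 pad chars (max 2))
String 3: 'XMv=ltPq' → invalid (bad char(s): ['=']; '=' in middle)
String 4: 'SbT7lzVQ' → valid

Answer: yes no no yes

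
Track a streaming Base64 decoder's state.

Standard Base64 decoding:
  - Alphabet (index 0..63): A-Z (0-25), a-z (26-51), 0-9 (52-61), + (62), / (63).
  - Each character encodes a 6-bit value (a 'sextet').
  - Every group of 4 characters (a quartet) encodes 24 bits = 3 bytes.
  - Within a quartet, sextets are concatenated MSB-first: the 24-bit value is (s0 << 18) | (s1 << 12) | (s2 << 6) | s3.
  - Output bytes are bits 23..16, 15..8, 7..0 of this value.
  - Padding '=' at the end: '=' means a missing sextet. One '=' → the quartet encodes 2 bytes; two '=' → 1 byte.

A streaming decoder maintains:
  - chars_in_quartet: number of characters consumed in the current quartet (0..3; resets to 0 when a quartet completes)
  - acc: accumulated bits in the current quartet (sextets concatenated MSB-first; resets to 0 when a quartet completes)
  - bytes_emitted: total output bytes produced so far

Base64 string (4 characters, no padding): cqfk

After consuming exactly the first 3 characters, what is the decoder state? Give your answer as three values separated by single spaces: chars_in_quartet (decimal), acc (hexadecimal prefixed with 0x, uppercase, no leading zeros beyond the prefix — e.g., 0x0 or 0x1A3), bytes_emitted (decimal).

Answer: 3 0x1CA9F 0

Derivation:
After char 0 ('c'=28): chars_in_quartet=1 acc=0x1C bytes_emitted=0
After char 1 ('q'=42): chars_in_quartet=2 acc=0x72A bytes_emitted=0
After char 2 ('f'=31): chars_in_quartet=3 acc=0x1CA9F bytes_emitted=0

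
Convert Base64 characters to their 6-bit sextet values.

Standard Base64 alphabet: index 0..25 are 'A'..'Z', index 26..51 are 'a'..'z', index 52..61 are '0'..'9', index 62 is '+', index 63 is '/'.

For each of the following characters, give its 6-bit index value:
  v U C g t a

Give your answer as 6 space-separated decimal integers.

Answer: 47 20 2 32 45 26

Derivation:
'v': a..z range, 26 + ord('v') − ord('a') = 47
'U': A..Z range, ord('U') − ord('A') = 20
'C': A..Z range, ord('C') − ord('A') = 2
'g': a..z range, 26 + ord('g') − ord('a') = 32
't': a..z range, 26 + ord('t') − ord('a') = 45
'a': a..z range, 26 + ord('a') − ord('a') = 26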